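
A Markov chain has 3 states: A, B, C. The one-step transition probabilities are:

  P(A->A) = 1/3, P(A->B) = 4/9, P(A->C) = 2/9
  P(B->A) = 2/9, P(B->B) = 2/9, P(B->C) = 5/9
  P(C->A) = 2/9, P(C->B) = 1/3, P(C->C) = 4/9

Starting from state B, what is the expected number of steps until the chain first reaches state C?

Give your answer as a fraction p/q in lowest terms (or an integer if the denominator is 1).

Answer: 36/17

Derivation:
Let h_i = expected steps to first reach C from state i.
Boundary: h_C = 0.
First-step equations for the other states:
  h_A = 1 + 1/3*h_A + 4/9*h_B + 2/9*h_C
  h_B = 1 + 2/9*h_A + 2/9*h_B + 5/9*h_C

Substituting h_C = 0 and rearranging gives the linear system (I - Q) h = 1:
  [2/3, -4/9] . (h_A, h_B) = 1
  [-2/9, 7/9] . (h_A, h_B) = 1

Solving yields:
  h_A = 99/34
  h_B = 36/17

Starting state is B, so the expected hitting time is h_B = 36/17.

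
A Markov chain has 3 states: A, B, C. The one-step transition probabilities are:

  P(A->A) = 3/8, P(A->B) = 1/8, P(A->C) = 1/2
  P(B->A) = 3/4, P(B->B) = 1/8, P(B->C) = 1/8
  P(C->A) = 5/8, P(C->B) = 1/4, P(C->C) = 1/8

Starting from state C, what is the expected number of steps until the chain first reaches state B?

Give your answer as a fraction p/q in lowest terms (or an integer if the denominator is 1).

Answer: 16/3

Derivation:
Let h_i = expected steps to first reach B from state i.
Boundary: h_B = 0.
First-step equations for the other states:
  h_A = 1 + 3/8*h_A + 1/8*h_B + 1/2*h_C
  h_C = 1 + 5/8*h_A + 1/4*h_B + 1/8*h_C

Substituting h_B = 0 and rearranging gives the linear system (I - Q) h = 1:
  [5/8, -1/2] . (h_A, h_C) = 1
  [-5/8, 7/8] . (h_A, h_C) = 1

Solving yields:
  h_A = 88/15
  h_C = 16/3

Starting state is C, so the expected hitting time is h_C = 16/3.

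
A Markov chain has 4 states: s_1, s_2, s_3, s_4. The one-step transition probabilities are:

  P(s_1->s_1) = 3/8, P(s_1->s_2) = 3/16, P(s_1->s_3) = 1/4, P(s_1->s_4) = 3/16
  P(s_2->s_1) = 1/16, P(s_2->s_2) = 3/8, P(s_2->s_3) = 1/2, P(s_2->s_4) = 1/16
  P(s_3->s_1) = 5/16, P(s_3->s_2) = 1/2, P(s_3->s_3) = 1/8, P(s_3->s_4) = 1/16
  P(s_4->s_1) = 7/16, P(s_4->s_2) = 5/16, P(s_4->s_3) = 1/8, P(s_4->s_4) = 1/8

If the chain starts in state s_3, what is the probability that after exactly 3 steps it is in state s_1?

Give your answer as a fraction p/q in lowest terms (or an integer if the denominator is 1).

Computing P^3 by repeated multiplication:
P^1 =
  s_1: [3/8, 3/16, 1/4, 3/16]
  s_2: [1/16, 3/8, 1/2, 1/16]
  s_3: [5/16, 1/2, 1/8, 1/16]
  s_4: [7/16, 5/16, 1/8, 1/8]
P^2 =
  s_1: [5/16, 83/256, 31/128, 31/256]
  s_2: [59/256, 27/64, 35/128, 19/256]
  s_3: [55/256, 21/64, 45/128, 27/256]
  s_4: [71/256, 77/256, 19/64, 1/8]
P^3 =
  s_1: [545/2048, 1389/4096, 585/2048, 447/4096]
  s_2: [945/4096, 185/512, 639/2048, 393/4096]
  s_3: [1053/4096, 381/1024, 563/2048, 393/4096]
  s_4: [1107/4096, 1443/4096, 279/1024, 215/2048]

(P^3)[s_3 -> s_1] = 1053/4096

Answer: 1053/4096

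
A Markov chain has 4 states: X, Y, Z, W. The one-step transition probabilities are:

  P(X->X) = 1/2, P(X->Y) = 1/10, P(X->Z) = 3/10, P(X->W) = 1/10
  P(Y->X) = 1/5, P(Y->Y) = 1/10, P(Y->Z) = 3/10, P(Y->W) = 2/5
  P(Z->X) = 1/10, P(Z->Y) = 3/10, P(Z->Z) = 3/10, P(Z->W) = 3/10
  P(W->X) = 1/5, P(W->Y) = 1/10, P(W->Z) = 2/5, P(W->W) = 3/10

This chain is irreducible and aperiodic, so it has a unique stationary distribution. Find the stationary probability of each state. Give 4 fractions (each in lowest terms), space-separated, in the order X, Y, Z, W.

The stationary distribution satisfies pi = pi * P, i.e.:
  pi_X = 1/2*pi_X + 1/5*pi_Y + 1/10*pi_Z + 1/5*pi_W
  pi_Y = 1/10*pi_X + 1/10*pi_Y + 3/10*pi_Z + 1/10*pi_W
  pi_Z = 3/10*pi_X + 3/10*pi_Y + 3/10*pi_Z + 2/5*pi_W
  pi_W = 1/10*pi_X + 2/5*pi_Y + 3/10*pi_Z + 3/10*pi_W
with normalization: pi_X + pi_Y + pi_Z + pi_W = 1.

Using the first 3 balance equations plus normalization, the linear system A*pi = b is:
  [-1/2, 1/5, 1/10, 1/5] . pi = 0
  [1/10, -9/10, 3/10, 1/10] . pi = 0
  [3/10, 3/10, -7/10, 2/5] . pi = 0
  [1, 1, 1, 1] . pi = 1

Solving yields:
  pi_X = 185/774
  pi_Y = 64/387
  pi_Z = 253/774
  pi_W = 104/387

Verification (pi * P):
  185/774*1/2 + 64/387*1/5 + 253/774*1/10 + 104/387*1/5 = 185/774 = pi_X  (ok)
  185/774*1/10 + 64/387*1/10 + 253/774*3/10 + 104/387*1/10 = 64/387 = pi_Y  (ok)
  185/774*3/10 + 64/387*3/10 + 253/774*3/10 + 104/387*2/5 = 253/774 = pi_Z  (ok)
  185/774*1/10 + 64/387*2/5 + 253/774*3/10 + 104/387*3/10 = 104/387 = pi_W  (ok)

Answer: 185/774 64/387 253/774 104/387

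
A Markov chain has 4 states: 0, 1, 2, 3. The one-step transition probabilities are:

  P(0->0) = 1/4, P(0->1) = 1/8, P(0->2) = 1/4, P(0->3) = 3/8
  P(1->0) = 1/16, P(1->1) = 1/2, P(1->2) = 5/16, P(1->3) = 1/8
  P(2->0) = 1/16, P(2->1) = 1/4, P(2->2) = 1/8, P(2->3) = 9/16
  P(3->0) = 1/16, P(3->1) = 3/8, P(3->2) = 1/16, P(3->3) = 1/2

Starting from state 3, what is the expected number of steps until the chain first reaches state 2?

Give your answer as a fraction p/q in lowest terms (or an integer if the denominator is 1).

Let h_i = expected steps to first reach 2 from state i.
Boundary: h_2 = 0.
First-step equations for the other states:
  h_0 = 1 + 1/4*h_0 + 1/8*h_1 + 1/4*h_2 + 3/8*h_3
  h_1 = 1 + 1/16*h_0 + 1/2*h_1 + 5/16*h_2 + 1/8*h_3
  h_3 = 1 + 1/16*h_0 + 3/8*h_1 + 1/16*h_2 + 1/2*h_3

Substituting h_2 = 0 and rearranging gives the linear system (I - Q) h = 1:
  [3/4, -1/8, -3/8] . (h_0, h_1, h_3) = 1
  [-1/16, 1/2, -1/8] . (h_0, h_1, h_3) = 1
  [-1/16, -3/8, 1/2] . (h_0, h_1, h_3) = 1

Solving yields:
  h_0 = 24/5
  h_1 = 4
  h_3 = 28/5

Starting state is 3, so the expected hitting time is h_3 = 28/5.

Answer: 28/5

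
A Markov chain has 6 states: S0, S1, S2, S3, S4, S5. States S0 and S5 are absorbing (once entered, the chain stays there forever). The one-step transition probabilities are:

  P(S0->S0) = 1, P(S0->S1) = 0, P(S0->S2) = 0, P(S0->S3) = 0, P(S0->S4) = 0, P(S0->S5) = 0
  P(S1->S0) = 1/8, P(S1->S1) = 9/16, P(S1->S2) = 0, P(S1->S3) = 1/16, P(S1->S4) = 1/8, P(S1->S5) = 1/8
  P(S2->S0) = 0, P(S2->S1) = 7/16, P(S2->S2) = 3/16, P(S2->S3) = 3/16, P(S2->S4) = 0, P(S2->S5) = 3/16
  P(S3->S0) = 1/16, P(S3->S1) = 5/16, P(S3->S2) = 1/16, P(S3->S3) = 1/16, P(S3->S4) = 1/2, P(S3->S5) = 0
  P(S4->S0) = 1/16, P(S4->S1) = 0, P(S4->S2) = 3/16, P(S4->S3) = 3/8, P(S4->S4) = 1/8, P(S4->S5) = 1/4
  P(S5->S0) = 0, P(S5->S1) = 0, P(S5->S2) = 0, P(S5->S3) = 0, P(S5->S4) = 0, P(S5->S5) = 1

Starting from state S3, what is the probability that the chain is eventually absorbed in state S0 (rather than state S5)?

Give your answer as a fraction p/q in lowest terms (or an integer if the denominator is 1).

Let a_i = P(absorbed in S0 | start in state i).
Boundary conditions: a_S0 = 1, a_S5 = 0.
For each transient state i, a_i = sum_j P(i->j) * a_j:
  a_S1 = 1/8*a_S0 + 9/16*a_S1 + 0*a_S2 + 1/16*a_S3 + 1/8*a_S4 + 1/8*a_S5
  a_S2 = 0*a_S0 + 7/16*a_S1 + 3/16*a_S2 + 3/16*a_S3 + 0*a_S4 + 3/16*a_S5
  a_S3 = 1/16*a_S0 + 5/16*a_S1 + 1/16*a_S2 + 1/16*a_S3 + 1/2*a_S4 + 0*a_S5
  a_S4 = 1/16*a_S0 + 0*a_S1 + 3/16*a_S2 + 3/8*a_S3 + 1/8*a_S4 + 1/4*a_S5

Substituting a_S0 = 1 and a_S5 = 0, rearrange to (I - Q) a = r where r[i] = P(i -> S0):
  [7/16, 0, -1/16, -1/8] . (a_S1, a_S2, a_S3, a_S4) = 1/8
  [-7/16, 13/16, -3/16, 0] . (a_S1, a_S2, a_S3, a_S4) = 0
  [-5/16, -1/16, 15/16, -1/2] . (a_S1, a_S2, a_S3, a_S4) = 1/16
  [0, -3/16, -3/8, 7/8] . (a_S1, a_S2, a_S3, a_S4) = 1/16

Solving yields:
  a_S1 = 1207/2796
  a_S2 = 907/2796
  a_S3 = 557/1398
  a_S4 = 581/1864

Starting state is S3, so the absorption probability is a_S3 = 557/1398.

Answer: 557/1398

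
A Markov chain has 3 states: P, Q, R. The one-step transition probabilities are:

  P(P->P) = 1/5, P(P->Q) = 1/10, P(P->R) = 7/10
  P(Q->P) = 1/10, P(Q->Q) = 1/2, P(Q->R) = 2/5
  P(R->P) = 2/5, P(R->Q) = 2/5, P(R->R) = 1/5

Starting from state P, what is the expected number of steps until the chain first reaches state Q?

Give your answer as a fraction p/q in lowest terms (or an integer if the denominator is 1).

Let h_i = expected steps to first reach Q from state i.
Boundary: h_Q = 0.
First-step equations for the other states:
  h_P = 1 + 1/5*h_P + 1/10*h_Q + 7/10*h_R
  h_R = 1 + 2/5*h_P + 2/5*h_Q + 1/5*h_R

Substituting h_Q = 0 and rearranging gives the linear system (I - Q) h = 1:
  [4/5, -7/10] . (h_P, h_R) = 1
  [-2/5, 4/5] . (h_P, h_R) = 1

Solving yields:
  h_P = 25/6
  h_R = 10/3

Starting state is P, so the expected hitting time is h_P = 25/6.

Answer: 25/6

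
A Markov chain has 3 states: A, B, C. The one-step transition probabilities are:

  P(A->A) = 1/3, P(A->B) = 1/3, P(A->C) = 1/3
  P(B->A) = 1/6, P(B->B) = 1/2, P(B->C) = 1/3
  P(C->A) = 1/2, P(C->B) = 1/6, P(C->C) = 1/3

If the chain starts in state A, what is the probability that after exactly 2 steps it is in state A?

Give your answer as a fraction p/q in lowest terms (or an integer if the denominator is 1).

Computing P^2 by repeated multiplication:
P^1 =
  A: [1/3, 1/3, 1/3]
  B: [1/6, 1/2, 1/3]
  C: [1/2, 1/6, 1/3]
P^2 =
  A: [1/3, 1/3, 1/3]
  B: [11/36, 13/36, 1/3]
  C: [13/36, 11/36, 1/3]

(P^2)[A -> A] = 1/3

Answer: 1/3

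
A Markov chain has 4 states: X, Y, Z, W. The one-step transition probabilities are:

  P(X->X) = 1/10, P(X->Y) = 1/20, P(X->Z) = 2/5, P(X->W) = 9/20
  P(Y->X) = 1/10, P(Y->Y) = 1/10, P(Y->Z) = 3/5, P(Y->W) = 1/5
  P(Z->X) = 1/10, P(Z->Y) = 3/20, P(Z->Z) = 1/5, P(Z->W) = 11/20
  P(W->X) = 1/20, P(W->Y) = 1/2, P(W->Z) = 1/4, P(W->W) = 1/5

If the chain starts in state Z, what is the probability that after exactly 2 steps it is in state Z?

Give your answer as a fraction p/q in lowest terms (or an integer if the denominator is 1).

Answer: 123/400

Derivation:
Computing P^2 by repeated multiplication:
P^1 =
  X: [1/10, 1/20, 2/5, 9/20]
  Y: [1/10, 1/10, 3/5, 1/5]
  Z: [1/10, 3/20, 1/5, 11/20]
  W: [1/20, 1/2, 1/4, 1/5]
P^2 =
  X: [31/400, 59/200, 21/80, 73/200]
  Y: [9/100, 41/200, 27/100, 87/200]
  Z: [29/400, 13/40, 123/400, 59/200]
  W: [9/100, 19/100, 21/50, 3/10]

(P^2)[Z -> Z] = 123/400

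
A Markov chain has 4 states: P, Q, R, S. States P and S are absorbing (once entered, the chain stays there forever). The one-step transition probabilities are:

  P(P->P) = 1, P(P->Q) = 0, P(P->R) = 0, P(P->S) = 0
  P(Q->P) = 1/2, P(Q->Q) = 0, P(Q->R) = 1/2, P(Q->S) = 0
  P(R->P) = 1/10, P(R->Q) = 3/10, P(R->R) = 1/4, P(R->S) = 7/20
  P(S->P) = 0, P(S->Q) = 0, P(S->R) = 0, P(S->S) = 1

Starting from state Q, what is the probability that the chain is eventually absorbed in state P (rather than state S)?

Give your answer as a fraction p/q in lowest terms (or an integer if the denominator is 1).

Answer: 17/24

Derivation:
Let a_i = P(absorbed in P | start in state i).
Boundary conditions: a_P = 1, a_S = 0.
For each transient state i, a_i = sum_j P(i->j) * a_j:
  a_Q = 1/2*a_P + 0*a_Q + 1/2*a_R + 0*a_S
  a_R = 1/10*a_P + 3/10*a_Q + 1/4*a_R + 7/20*a_S

Substituting a_P = 1 and a_S = 0, rearrange to (I - Q) a = r where r[i] = P(i -> P):
  [1, -1/2] . (a_Q, a_R) = 1/2
  [-3/10, 3/4] . (a_Q, a_R) = 1/10

Solving yields:
  a_Q = 17/24
  a_R = 5/12

Starting state is Q, so the absorption probability is a_Q = 17/24.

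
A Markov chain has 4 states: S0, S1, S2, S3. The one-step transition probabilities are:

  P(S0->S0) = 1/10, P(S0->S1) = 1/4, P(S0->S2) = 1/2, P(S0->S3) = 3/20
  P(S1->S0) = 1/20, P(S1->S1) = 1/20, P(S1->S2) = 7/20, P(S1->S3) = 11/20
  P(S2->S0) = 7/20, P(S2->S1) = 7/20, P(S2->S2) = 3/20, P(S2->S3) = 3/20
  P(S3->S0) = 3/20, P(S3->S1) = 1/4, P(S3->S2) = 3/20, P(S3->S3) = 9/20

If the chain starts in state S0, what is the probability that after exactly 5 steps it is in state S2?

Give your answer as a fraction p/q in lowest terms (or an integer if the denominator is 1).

Computing P^5 by repeated multiplication:
P^1 =
  S0: [1/10, 1/4, 1/2, 3/20]
  S1: [1/20, 1/20, 7/20, 11/20]
  S2: [7/20, 7/20, 3/20, 3/20]
  S3: [3/20, 1/4, 3/20, 9/20]
P^2 =
  S0: [11/50, 1/4, 47/200, 59/200]
  S1: [17/80, 11/40, 71/400, 67/200]
  S2: [51/400, 39/200, 137/400, 67/200]
  S3: [59/400, 43/200, 101/400, 77/200]
P^3 =
  S0: [161/1000, 447/2000, 277/1000, 677/2000]
  S1: [1179/8000, 851/4000, 447/1600, 721/2000]
  S2: [1541/8000, 981/4000, 1869/8000, 657/2000]
  S3: [1373/8000, 929/4000, 1957/8000, 703/2000]
P^4 =
  S0: [7/40, 233/1000, 5021/20000, 6819/20000]
  S1: [28357/160000, 18831/80000, 39061/160000, 1373/4000]
  S2: [26011/160000, 3589/16000, 8527/32000, 6933/20000]
  S3: [26739/160000, 18241/80000, 41043/160000, 6967/20000]
P^5 =
  S0: [1051/6250, 45701/200000, 5157/20000, 69097/200000]
  S1: [532563/3200000, 363737/1600000, 829147/3200000, 34713/100000]
  S2: [552749/3200000, 74171/320000, 805637/3200000, 8593/25000]
  S3: [544469/3200000, 368079/1600000, 813101/3200000, 34571/100000]

(P^5)[S0 -> S2] = 5157/20000

Answer: 5157/20000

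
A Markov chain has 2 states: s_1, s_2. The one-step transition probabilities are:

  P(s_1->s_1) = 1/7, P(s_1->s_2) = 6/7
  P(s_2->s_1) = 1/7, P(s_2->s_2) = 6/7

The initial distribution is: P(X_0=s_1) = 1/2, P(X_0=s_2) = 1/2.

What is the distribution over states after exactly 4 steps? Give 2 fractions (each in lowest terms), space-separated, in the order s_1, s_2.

Answer: 1/7 6/7

Derivation:
Propagating the distribution step by step (d_{t+1} = d_t * P):
d_0 = (s_1=1/2, s_2=1/2)
  d_1[s_1] = 1/2*1/7 + 1/2*1/7 = 1/7
  d_1[s_2] = 1/2*6/7 + 1/2*6/7 = 6/7
d_1 = (s_1=1/7, s_2=6/7)
  d_2[s_1] = 1/7*1/7 + 6/7*1/7 = 1/7
  d_2[s_2] = 1/7*6/7 + 6/7*6/7 = 6/7
d_2 = (s_1=1/7, s_2=6/7)
  d_3[s_1] = 1/7*1/7 + 6/7*1/7 = 1/7
  d_3[s_2] = 1/7*6/7 + 6/7*6/7 = 6/7
d_3 = (s_1=1/7, s_2=6/7)
  d_4[s_1] = 1/7*1/7 + 6/7*1/7 = 1/7
  d_4[s_2] = 1/7*6/7 + 6/7*6/7 = 6/7
d_4 = (s_1=1/7, s_2=6/7)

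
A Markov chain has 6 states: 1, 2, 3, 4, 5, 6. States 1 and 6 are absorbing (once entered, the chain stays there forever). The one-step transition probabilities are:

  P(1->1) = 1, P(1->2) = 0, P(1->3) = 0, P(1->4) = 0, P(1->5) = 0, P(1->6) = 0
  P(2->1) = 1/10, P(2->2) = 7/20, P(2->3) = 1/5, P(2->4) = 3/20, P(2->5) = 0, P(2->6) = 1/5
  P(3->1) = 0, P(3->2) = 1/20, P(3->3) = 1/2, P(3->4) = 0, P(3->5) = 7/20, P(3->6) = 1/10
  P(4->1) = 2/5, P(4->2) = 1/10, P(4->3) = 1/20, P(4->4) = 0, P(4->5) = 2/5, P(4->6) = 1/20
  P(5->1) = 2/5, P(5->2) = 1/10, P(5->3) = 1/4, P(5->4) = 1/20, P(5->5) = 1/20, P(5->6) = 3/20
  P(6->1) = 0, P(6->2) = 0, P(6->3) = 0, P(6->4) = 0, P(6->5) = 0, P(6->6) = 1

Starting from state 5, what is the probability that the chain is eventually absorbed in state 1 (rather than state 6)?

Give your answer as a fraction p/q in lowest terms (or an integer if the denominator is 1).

Answer: 11153/17438

Derivation:
Let a_i = P(absorbed in 1 | start in state i).
Boundary conditions: a_1 = 1, a_6 = 0.
For each transient state i, a_i = sum_j P(i->j) * a_j:
  a_2 = 1/10*a_1 + 7/20*a_2 + 1/5*a_3 + 3/20*a_4 + 0*a_5 + 1/5*a_6
  a_3 = 0*a_1 + 1/20*a_2 + 1/2*a_3 + 0*a_4 + 7/20*a_5 + 1/10*a_6
  a_4 = 2/5*a_1 + 1/10*a_2 + 1/20*a_3 + 0*a_4 + 2/5*a_5 + 1/20*a_6
  a_5 = 2/5*a_1 + 1/10*a_2 + 1/4*a_3 + 1/20*a_4 + 1/20*a_5 + 3/20*a_6

Substituting a_1 = 1 and a_6 = 0, rearrange to (I - Q) a = r where r[i] = P(i -> 1):
  [13/20, -1/5, -3/20, 0] . (a_2, a_3, a_4, a_5) = 1/10
  [-1/20, 1/2, 0, -7/20] . (a_2, a_3, a_4, a_5) = 0
  [-1/10, -1/20, 1, -2/5] . (a_2, a_3, a_4, a_5) = 2/5
  [-1/10, -1/4, -1/20, 19/20] . (a_2, a_3, a_4, a_5) = 2/5

Solving yields:
  a_2 = 8269/17438
  a_3 = 4317/8719
  a_4 = 12695/17438
  a_5 = 11153/17438

Starting state is 5, so the absorption probability is a_5 = 11153/17438.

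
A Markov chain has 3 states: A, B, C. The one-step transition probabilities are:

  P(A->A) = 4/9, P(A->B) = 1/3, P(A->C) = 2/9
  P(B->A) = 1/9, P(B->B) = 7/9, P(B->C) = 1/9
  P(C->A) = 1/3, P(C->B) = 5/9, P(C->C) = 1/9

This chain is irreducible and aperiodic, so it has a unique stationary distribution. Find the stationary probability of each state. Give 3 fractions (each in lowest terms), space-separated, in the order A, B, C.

Answer: 11/52 17/26 7/52

Derivation:
The stationary distribution satisfies pi = pi * P, i.e.:
  pi_A = 4/9*pi_A + 1/9*pi_B + 1/3*pi_C
  pi_B = 1/3*pi_A + 7/9*pi_B + 5/9*pi_C
  pi_C = 2/9*pi_A + 1/9*pi_B + 1/9*pi_C
with normalization: pi_A + pi_B + pi_C = 1.

Using the first 2 balance equations plus normalization, the linear system A*pi = b is:
  [-5/9, 1/9, 1/3] . pi = 0
  [1/3, -2/9, 5/9] . pi = 0
  [1, 1, 1] . pi = 1

Solving yields:
  pi_A = 11/52
  pi_B = 17/26
  pi_C = 7/52

Verification (pi * P):
  11/52*4/9 + 17/26*1/9 + 7/52*1/3 = 11/52 = pi_A  (ok)
  11/52*1/3 + 17/26*7/9 + 7/52*5/9 = 17/26 = pi_B  (ok)
  11/52*2/9 + 17/26*1/9 + 7/52*1/9 = 7/52 = pi_C  (ok)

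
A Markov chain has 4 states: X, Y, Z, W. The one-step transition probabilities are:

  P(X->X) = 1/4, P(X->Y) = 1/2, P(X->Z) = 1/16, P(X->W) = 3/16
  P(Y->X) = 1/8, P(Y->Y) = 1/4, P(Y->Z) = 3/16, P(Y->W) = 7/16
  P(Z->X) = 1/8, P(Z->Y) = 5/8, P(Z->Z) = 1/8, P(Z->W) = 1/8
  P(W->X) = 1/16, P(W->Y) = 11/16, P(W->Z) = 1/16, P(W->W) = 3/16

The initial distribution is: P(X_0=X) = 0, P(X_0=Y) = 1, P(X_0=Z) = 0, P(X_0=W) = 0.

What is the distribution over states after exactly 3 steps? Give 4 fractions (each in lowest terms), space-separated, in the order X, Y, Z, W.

Answer: 509/4096 1729/4096 561/4096 1297/4096

Derivation:
Propagating the distribution step by step (d_{t+1} = d_t * P):
d_0 = (X=0, Y=1, Z=0, W=0)
  d_1[X] = 0*1/4 + 1*1/8 + 0*1/8 + 0*1/16 = 1/8
  d_1[Y] = 0*1/2 + 1*1/4 + 0*5/8 + 0*11/16 = 1/4
  d_1[Z] = 0*1/16 + 1*3/16 + 0*1/8 + 0*1/16 = 3/16
  d_1[W] = 0*3/16 + 1*7/16 + 0*1/8 + 0*3/16 = 7/16
d_1 = (X=1/8, Y=1/4, Z=3/16, W=7/16)
  d_2[X] = 1/8*1/4 + 1/4*1/8 + 3/16*1/8 + 7/16*1/16 = 29/256
  d_2[Y] = 1/8*1/2 + 1/4*1/4 + 3/16*5/8 + 7/16*11/16 = 139/256
  d_2[Z] = 1/8*1/16 + 1/4*3/16 + 3/16*1/8 + 7/16*1/16 = 27/256
  d_2[W] = 1/8*3/16 + 1/4*7/16 + 3/16*1/8 + 7/16*3/16 = 61/256
d_2 = (X=29/256, Y=139/256, Z=27/256, W=61/256)
  d_3[X] = 29/256*1/4 + 139/256*1/8 + 27/256*1/8 + 61/256*1/16 = 509/4096
  d_3[Y] = 29/256*1/2 + 139/256*1/4 + 27/256*5/8 + 61/256*11/16 = 1729/4096
  d_3[Z] = 29/256*1/16 + 139/256*3/16 + 27/256*1/8 + 61/256*1/16 = 561/4096
  d_3[W] = 29/256*3/16 + 139/256*7/16 + 27/256*1/8 + 61/256*3/16 = 1297/4096
d_3 = (X=509/4096, Y=1729/4096, Z=561/4096, W=1297/4096)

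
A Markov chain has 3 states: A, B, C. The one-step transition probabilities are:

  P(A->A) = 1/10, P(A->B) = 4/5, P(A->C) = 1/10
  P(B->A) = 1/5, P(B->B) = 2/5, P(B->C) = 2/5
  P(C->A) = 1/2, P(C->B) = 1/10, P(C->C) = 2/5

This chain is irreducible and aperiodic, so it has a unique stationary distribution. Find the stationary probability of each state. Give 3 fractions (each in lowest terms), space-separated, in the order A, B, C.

The stationary distribution satisfies pi = pi * P, i.e.:
  pi_A = 1/10*pi_A + 1/5*pi_B + 1/2*pi_C
  pi_B = 4/5*pi_A + 2/5*pi_B + 1/10*pi_C
  pi_C = 1/10*pi_A + 2/5*pi_B + 2/5*pi_C
with normalization: pi_A + pi_B + pi_C = 1.

Using the first 2 balance equations plus normalization, the linear system A*pi = b is:
  [-9/10, 1/5, 1/2] . pi = 0
  [4/5, -3/5, 1/10] . pi = 0
  [1, 1, 1] . pi = 1

Solving yields:
  pi_A = 32/119
  pi_B = 7/17
  pi_C = 38/119

Verification (pi * P):
  32/119*1/10 + 7/17*1/5 + 38/119*1/2 = 32/119 = pi_A  (ok)
  32/119*4/5 + 7/17*2/5 + 38/119*1/10 = 7/17 = pi_B  (ok)
  32/119*1/10 + 7/17*2/5 + 38/119*2/5 = 38/119 = pi_C  (ok)

Answer: 32/119 7/17 38/119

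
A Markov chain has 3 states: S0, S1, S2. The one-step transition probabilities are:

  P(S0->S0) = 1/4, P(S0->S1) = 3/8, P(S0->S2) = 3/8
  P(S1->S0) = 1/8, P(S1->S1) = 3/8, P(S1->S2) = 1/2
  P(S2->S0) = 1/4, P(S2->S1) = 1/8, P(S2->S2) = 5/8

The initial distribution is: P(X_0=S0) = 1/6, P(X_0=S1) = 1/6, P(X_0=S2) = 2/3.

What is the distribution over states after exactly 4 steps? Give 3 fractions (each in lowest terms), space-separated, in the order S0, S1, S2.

Propagating the distribution step by step (d_{t+1} = d_t * P):
d_0 = (S0=1/6, S1=1/6, S2=2/3)
  d_1[S0] = 1/6*1/4 + 1/6*1/8 + 2/3*1/4 = 11/48
  d_1[S1] = 1/6*3/8 + 1/6*3/8 + 2/3*1/8 = 5/24
  d_1[S2] = 1/6*3/8 + 1/6*1/2 + 2/3*5/8 = 9/16
d_1 = (S0=11/48, S1=5/24, S2=9/16)
  d_2[S0] = 11/48*1/4 + 5/24*1/8 + 9/16*1/4 = 43/192
  d_2[S1] = 11/48*3/8 + 5/24*3/8 + 9/16*1/8 = 15/64
  d_2[S2] = 11/48*3/8 + 5/24*1/2 + 9/16*5/8 = 13/24
d_2 = (S0=43/192, S1=15/64, S2=13/24)
  d_3[S0] = 43/192*1/4 + 15/64*1/8 + 13/24*1/4 = 113/512
  d_3[S1] = 43/192*3/8 + 15/64*3/8 + 13/24*1/8 = 23/96
  d_3[S2] = 43/192*3/8 + 15/64*1/2 + 13/24*5/8 = 829/1536
d_3 = (S0=113/512, S1=23/96, S2=829/1536)
  d_4[S0] = 113/512*1/4 + 23/96*1/8 + 829/1536*1/4 = 169/768
  d_4[S1] = 113/512*3/8 + 23/96*3/8 + 829/1536*1/8 = 1475/6144
  d_4[S2] = 113/512*3/8 + 23/96*1/2 + 829/1536*5/8 = 3317/6144
d_4 = (S0=169/768, S1=1475/6144, S2=3317/6144)

Answer: 169/768 1475/6144 3317/6144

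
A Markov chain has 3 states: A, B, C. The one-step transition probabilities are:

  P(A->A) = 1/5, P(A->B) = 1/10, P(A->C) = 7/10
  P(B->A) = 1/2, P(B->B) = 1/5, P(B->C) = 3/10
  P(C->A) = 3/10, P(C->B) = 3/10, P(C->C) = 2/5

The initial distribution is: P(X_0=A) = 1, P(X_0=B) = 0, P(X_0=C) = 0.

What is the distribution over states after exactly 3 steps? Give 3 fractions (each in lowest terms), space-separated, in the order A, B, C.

Propagating the distribution step by step (d_{t+1} = d_t * P):
d_0 = (A=1, B=0, C=0)
  d_1[A] = 1*1/5 + 0*1/2 + 0*3/10 = 1/5
  d_1[B] = 1*1/10 + 0*1/5 + 0*3/10 = 1/10
  d_1[C] = 1*7/10 + 0*3/10 + 0*2/5 = 7/10
d_1 = (A=1/5, B=1/10, C=7/10)
  d_2[A] = 1/5*1/5 + 1/10*1/2 + 7/10*3/10 = 3/10
  d_2[B] = 1/5*1/10 + 1/10*1/5 + 7/10*3/10 = 1/4
  d_2[C] = 1/5*7/10 + 1/10*3/10 + 7/10*2/5 = 9/20
d_2 = (A=3/10, B=1/4, C=9/20)
  d_3[A] = 3/10*1/5 + 1/4*1/2 + 9/20*3/10 = 8/25
  d_3[B] = 3/10*1/10 + 1/4*1/5 + 9/20*3/10 = 43/200
  d_3[C] = 3/10*7/10 + 1/4*3/10 + 9/20*2/5 = 93/200
d_3 = (A=8/25, B=43/200, C=93/200)

Answer: 8/25 43/200 93/200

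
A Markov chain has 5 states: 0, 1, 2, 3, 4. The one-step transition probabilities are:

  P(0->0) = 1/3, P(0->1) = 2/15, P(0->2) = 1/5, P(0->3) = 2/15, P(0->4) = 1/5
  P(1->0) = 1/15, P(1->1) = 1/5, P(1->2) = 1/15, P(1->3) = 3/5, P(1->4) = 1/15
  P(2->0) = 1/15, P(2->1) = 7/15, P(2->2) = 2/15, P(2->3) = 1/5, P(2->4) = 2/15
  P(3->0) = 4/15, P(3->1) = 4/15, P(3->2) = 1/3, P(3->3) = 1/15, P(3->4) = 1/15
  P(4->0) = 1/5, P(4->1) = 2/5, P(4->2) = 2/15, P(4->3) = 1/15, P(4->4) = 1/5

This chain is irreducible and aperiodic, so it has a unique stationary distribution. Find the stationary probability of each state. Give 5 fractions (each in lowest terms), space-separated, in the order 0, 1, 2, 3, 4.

The stationary distribution satisfies pi = pi * P, i.e.:
  pi_0 = 1/3*pi_0 + 1/15*pi_1 + 1/15*pi_2 + 4/15*pi_3 + 1/5*pi_4
  pi_1 = 2/15*pi_0 + 1/5*pi_1 + 7/15*pi_2 + 4/15*pi_3 + 2/5*pi_4
  pi_2 = 1/5*pi_0 + 1/15*pi_1 + 2/15*pi_2 + 1/3*pi_3 + 2/15*pi_4
  pi_3 = 2/15*pi_0 + 3/5*pi_1 + 1/5*pi_2 + 1/15*pi_3 + 1/15*pi_4
  pi_4 = 1/5*pi_0 + 1/15*pi_1 + 2/15*pi_2 + 1/15*pi_3 + 1/5*pi_4
with normalization: pi_0 + pi_1 + pi_2 + pi_3 + pi_4 = 1.

Using the first 4 balance equations plus normalization, the linear system A*pi = b is:
  [-2/3, 1/15, 1/15, 4/15, 1/5] . pi = 0
  [2/15, -4/5, 7/15, 4/15, 2/5] . pi = 0
  [1/5, 1/15, -13/15, 1/3, 2/15] . pi = 0
  [2/15, 3/5, 1/5, -14/15, 1/15] . pi = 0
  [1, 1, 1, 1, 1] . pi = 1

Solving yields:
  pi_0 = 4796/26591
  pi_1 = 7323/26591
  pi_2 = 4702/26591
  pi_3 = 6625/26591
  pi_4 = 3145/26591

Verification (pi * P):
  4796/26591*1/3 + 7323/26591*1/15 + 4702/26591*1/15 + 6625/26591*4/15 + 3145/26591*1/5 = 4796/26591 = pi_0  (ok)
  4796/26591*2/15 + 7323/26591*1/5 + 4702/26591*7/15 + 6625/26591*4/15 + 3145/26591*2/5 = 7323/26591 = pi_1  (ok)
  4796/26591*1/5 + 7323/26591*1/15 + 4702/26591*2/15 + 6625/26591*1/3 + 3145/26591*2/15 = 4702/26591 = pi_2  (ok)
  4796/26591*2/15 + 7323/26591*3/5 + 4702/26591*1/5 + 6625/26591*1/15 + 3145/26591*1/15 = 6625/26591 = pi_3  (ok)
  4796/26591*1/5 + 7323/26591*1/15 + 4702/26591*2/15 + 6625/26591*1/15 + 3145/26591*1/5 = 3145/26591 = pi_4  (ok)

Answer: 4796/26591 7323/26591 4702/26591 6625/26591 3145/26591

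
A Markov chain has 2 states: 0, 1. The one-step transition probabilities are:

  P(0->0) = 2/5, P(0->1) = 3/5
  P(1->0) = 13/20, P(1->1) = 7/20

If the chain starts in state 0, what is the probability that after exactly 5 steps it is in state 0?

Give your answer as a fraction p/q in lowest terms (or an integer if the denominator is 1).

Answer: 133/256

Derivation:
Computing P^5 by repeated multiplication:
P^1 =
  0: [2/5, 3/5]
  1: [13/20, 7/20]
P^2 =
  0: [11/20, 9/20]
  1: [39/80, 41/80]
P^3 =
  0: [41/80, 39/80]
  1: [169/320, 151/320]
P^4 =
  0: [167/320, 153/320]
  1: [663/1280, 617/1280]
P^5 =
  0: [133/256, 123/256]
  1: [533/1024, 491/1024]

(P^5)[0 -> 0] = 133/256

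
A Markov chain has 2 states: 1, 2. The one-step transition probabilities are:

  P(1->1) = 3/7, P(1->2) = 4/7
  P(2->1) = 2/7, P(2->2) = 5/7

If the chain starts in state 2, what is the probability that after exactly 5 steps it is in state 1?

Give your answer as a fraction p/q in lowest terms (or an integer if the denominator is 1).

Computing P^5 by repeated multiplication:
P^1 =
  1: [3/7, 4/7]
  2: [2/7, 5/7]
P^2 =
  1: [17/49, 32/49]
  2: [16/49, 33/49]
P^3 =
  1: [115/343, 228/343]
  2: [114/343, 229/343]
P^4 =
  1: [801/2401, 1600/2401]
  2: [800/2401, 1601/2401]
P^5 =
  1: [5603/16807, 11204/16807]
  2: [5602/16807, 11205/16807]

(P^5)[2 -> 1] = 5602/16807

Answer: 5602/16807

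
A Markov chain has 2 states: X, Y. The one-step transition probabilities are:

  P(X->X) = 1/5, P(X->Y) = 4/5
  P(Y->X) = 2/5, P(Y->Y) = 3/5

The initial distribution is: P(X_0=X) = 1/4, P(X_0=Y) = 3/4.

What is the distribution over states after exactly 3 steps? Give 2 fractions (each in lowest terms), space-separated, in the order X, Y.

Answer: 167/500 333/500

Derivation:
Propagating the distribution step by step (d_{t+1} = d_t * P):
d_0 = (X=1/4, Y=3/4)
  d_1[X] = 1/4*1/5 + 3/4*2/5 = 7/20
  d_1[Y] = 1/4*4/5 + 3/4*3/5 = 13/20
d_1 = (X=7/20, Y=13/20)
  d_2[X] = 7/20*1/5 + 13/20*2/5 = 33/100
  d_2[Y] = 7/20*4/5 + 13/20*3/5 = 67/100
d_2 = (X=33/100, Y=67/100)
  d_3[X] = 33/100*1/5 + 67/100*2/5 = 167/500
  d_3[Y] = 33/100*4/5 + 67/100*3/5 = 333/500
d_3 = (X=167/500, Y=333/500)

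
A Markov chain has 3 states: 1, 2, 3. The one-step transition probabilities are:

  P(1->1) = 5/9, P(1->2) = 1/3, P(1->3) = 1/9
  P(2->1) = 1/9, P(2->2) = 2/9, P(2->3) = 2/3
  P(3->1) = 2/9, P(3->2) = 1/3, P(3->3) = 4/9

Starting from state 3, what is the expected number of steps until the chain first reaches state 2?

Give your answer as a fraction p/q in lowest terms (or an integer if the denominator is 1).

Let h_i = expected steps to first reach 2 from state i.
Boundary: h_2 = 0.
First-step equations for the other states:
  h_1 = 1 + 5/9*h_1 + 1/3*h_2 + 1/9*h_3
  h_3 = 1 + 2/9*h_1 + 1/3*h_2 + 4/9*h_3

Substituting h_2 = 0 and rearranging gives the linear system (I - Q) h = 1:
  [4/9, -1/9] . (h_1, h_3) = 1
  [-2/9, 5/9] . (h_1, h_3) = 1

Solving yields:
  h_1 = 3
  h_3 = 3

Starting state is 3, so the expected hitting time is h_3 = 3.

Answer: 3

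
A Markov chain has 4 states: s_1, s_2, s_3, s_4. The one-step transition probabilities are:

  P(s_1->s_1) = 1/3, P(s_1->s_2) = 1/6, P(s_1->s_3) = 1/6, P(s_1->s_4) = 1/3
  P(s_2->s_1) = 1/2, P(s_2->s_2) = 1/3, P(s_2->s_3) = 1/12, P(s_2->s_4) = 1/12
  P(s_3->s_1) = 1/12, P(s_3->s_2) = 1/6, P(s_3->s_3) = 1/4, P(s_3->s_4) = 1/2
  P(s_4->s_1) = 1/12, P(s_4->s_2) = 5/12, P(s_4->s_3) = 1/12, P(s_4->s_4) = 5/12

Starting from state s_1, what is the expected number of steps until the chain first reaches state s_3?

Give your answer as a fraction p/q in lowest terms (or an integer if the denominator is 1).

Let h_i = expected steps to first reach s_3 from state i.
Boundary: h_s_3 = 0.
First-step equations for the other states:
  h_s_1 = 1 + 1/3*h_s_1 + 1/6*h_s_2 + 1/6*h_s_3 + 1/3*h_s_4
  h_s_2 = 1 + 1/2*h_s_1 + 1/3*h_s_2 + 1/12*h_s_3 + 1/12*h_s_4
  h_s_4 = 1 + 1/12*h_s_1 + 5/12*h_s_2 + 1/12*h_s_3 + 5/12*h_s_4

Substituting h_s_3 = 0 and rearranging gives the linear system (I - Q) h = 1:
  [2/3, -1/6, -1/3] . (h_s_1, h_s_2, h_s_4) = 1
  [-1/2, 2/3, -1/12] . (h_s_1, h_s_2, h_s_4) = 1
  [-1/12, -5/12, 7/12] . (h_s_1, h_s_2, h_s_4) = 1

Solving yields:
  h_s_1 = 42/5
  h_s_2 = 762/85
  h_s_4 = 792/85

Starting state is s_1, so the expected hitting time is h_s_1 = 42/5.

Answer: 42/5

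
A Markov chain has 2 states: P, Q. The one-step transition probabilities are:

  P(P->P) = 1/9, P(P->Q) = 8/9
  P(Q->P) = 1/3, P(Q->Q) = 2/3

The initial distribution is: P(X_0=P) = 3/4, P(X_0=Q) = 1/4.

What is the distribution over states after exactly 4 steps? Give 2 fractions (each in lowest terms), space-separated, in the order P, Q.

Propagating the distribution step by step (d_{t+1} = d_t * P):
d_0 = (P=3/4, Q=1/4)
  d_1[P] = 3/4*1/9 + 1/4*1/3 = 1/6
  d_1[Q] = 3/4*8/9 + 1/4*2/3 = 5/6
d_1 = (P=1/6, Q=5/6)
  d_2[P] = 1/6*1/9 + 5/6*1/3 = 8/27
  d_2[Q] = 1/6*8/9 + 5/6*2/3 = 19/27
d_2 = (P=8/27, Q=19/27)
  d_3[P] = 8/27*1/9 + 19/27*1/3 = 65/243
  d_3[Q] = 8/27*8/9 + 19/27*2/3 = 178/243
d_3 = (P=65/243, Q=178/243)
  d_4[P] = 65/243*1/9 + 178/243*1/3 = 599/2187
  d_4[Q] = 65/243*8/9 + 178/243*2/3 = 1588/2187
d_4 = (P=599/2187, Q=1588/2187)

Answer: 599/2187 1588/2187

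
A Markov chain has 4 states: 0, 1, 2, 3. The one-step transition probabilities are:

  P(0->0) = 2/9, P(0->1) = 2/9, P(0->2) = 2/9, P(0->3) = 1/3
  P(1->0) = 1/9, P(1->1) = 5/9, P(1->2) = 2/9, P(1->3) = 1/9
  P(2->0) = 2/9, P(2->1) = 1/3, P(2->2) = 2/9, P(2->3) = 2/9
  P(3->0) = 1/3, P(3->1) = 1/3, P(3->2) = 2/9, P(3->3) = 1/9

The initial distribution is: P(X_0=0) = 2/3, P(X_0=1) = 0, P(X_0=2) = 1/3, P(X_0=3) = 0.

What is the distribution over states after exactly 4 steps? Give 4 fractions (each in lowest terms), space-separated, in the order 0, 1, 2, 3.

Answer: 3929/19683 7823/19683 2/9 3557/19683

Derivation:
Propagating the distribution step by step (d_{t+1} = d_t * P):
d_0 = (0=2/3, 1=0, 2=1/3, 3=0)
  d_1[0] = 2/3*2/9 + 0*1/9 + 1/3*2/9 + 0*1/3 = 2/9
  d_1[1] = 2/3*2/9 + 0*5/9 + 1/3*1/3 + 0*1/3 = 7/27
  d_1[2] = 2/3*2/9 + 0*2/9 + 1/3*2/9 + 0*2/9 = 2/9
  d_1[3] = 2/3*1/3 + 0*1/9 + 1/3*2/9 + 0*1/9 = 8/27
d_1 = (0=2/9, 1=7/27, 2=2/9, 3=8/27)
  d_2[0] = 2/9*2/9 + 7/27*1/9 + 2/9*2/9 + 8/27*1/3 = 55/243
  d_2[1] = 2/9*2/9 + 7/27*5/9 + 2/9*1/3 + 8/27*1/3 = 89/243
  d_2[2] = 2/9*2/9 + 7/27*2/9 + 2/9*2/9 + 8/27*2/9 = 2/9
  d_2[3] = 2/9*1/3 + 7/27*1/9 + 2/9*2/9 + 8/27*1/9 = 5/27
d_2 = (0=55/243, 1=89/243, 2=2/9, 3=5/27)
  d_3[0] = 55/243*2/9 + 89/243*1/9 + 2/9*2/9 + 5/27*1/3 = 442/2187
  d_3[1] = 55/243*2/9 + 89/243*5/9 + 2/9*1/3 + 5/27*1/3 = 284/729
  d_3[2] = 55/243*2/9 + 89/243*2/9 + 2/9*2/9 + 5/27*2/9 = 2/9
  d_3[3] = 55/243*1/3 + 89/243*1/9 + 2/9*2/9 + 5/27*1/9 = 407/2187
d_3 = (0=442/2187, 1=284/729, 2=2/9, 3=407/2187)
  d_4[0] = 442/2187*2/9 + 284/729*1/9 + 2/9*2/9 + 407/2187*1/3 = 3929/19683
  d_4[1] = 442/2187*2/9 + 284/729*5/9 + 2/9*1/3 + 407/2187*1/3 = 7823/19683
  d_4[2] = 442/2187*2/9 + 284/729*2/9 + 2/9*2/9 + 407/2187*2/9 = 2/9
  d_4[3] = 442/2187*1/3 + 284/729*1/9 + 2/9*2/9 + 407/2187*1/9 = 3557/19683
d_4 = (0=3929/19683, 1=7823/19683, 2=2/9, 3=3557/19683)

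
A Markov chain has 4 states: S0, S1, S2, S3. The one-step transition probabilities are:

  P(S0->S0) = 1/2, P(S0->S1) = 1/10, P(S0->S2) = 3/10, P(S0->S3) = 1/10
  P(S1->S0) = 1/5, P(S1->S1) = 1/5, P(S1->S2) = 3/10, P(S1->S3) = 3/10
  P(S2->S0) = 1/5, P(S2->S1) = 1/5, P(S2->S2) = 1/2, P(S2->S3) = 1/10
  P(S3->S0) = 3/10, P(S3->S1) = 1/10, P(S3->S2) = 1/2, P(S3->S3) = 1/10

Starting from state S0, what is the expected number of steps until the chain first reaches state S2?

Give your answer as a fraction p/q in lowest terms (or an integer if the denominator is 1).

Answer: 225/73

Derivation:
Let h_i = expected steps to first reach S2 from state i.
Boundary: h_S2 = 0.
First-step equations for the other states:
  h_S0 = 1 + 1/2*h_S0 + 1/10*h_S1 + 3/10*h_S2 + 1/10*h_S3
  h_S1 = 1 + 1/5*h_S0 + 1/5*h_S1 + 3/10*h_S2 + 3/10*h_S3
  h_S3 = 1 + 3/10*h_S0 + 1/10*h_S1 + 1/2*h_S2 + 1/10*h_S3

Substituting h_S2 = 0 and rearranging gives the linear system (I - Q) h = 1:
  [1/2, -1/10, -1/10] . (h_S0, h_S1, h_S3) = 1
  [-1/5, 4/5, -3/10] . (h_S0, h_S1, h_S3) = 1
  [-3/10, -1/10, 9/10] . (h_S0, h_S1, h_S3) = 1

Solving yields:
  h_S0 = 225/73
  h_S1 = 215/73
  h_S3 = 180/73

Starting state is S0, so the expected hitting time is h_S0 = 225/73.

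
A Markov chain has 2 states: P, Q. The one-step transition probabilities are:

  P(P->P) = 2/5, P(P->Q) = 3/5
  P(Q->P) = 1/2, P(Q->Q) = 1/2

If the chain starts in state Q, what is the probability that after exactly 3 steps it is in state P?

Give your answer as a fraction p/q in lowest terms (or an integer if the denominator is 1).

Answer: 91/200

Derivation:
Computing P^3 by repeated multiplication:
P^1 =
  P: [2/5, 3/5]
  Q: [1/2, 1/2]
P^2 =
  P: [23/50, 27/50]
  Q: [9/20, 11/20]
P^3 =
  P: [227/500, 273/500]
  Q: [91/200, 109/200]

(P^3)[Q -> P] = 91/200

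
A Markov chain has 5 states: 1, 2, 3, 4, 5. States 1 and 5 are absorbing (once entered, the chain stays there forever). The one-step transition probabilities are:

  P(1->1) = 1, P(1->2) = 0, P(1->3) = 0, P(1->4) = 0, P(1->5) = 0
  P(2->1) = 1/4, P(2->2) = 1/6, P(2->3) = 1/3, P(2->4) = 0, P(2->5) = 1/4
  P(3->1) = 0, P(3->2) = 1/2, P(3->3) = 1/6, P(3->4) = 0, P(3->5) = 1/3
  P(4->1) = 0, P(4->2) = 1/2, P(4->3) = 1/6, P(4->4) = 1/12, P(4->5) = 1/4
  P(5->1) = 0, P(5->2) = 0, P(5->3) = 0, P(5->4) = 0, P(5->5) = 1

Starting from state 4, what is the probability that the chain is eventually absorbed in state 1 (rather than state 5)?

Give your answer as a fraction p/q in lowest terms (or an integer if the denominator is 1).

Let a_i = P(absorbed in 1 | start in state i).
Boundary conditions: a_1 = 1, a_5 = 0.
For each transient state i, a_i = sum_j P(i->j) * a_j:
  a_2 = 1/4*a_1 + 1/6*a_2 + 1/3*a_3 + 0*a_4 + 1/4*a_5
  a_3 = 0*a_1 + 1/2*a_2 + 1/6*a_3 + 0*a_4 + 1/3*a_5
  a_4 = 0*a_1 + 1/2*a_2 + 1/6*a_3 + 1/12*a_4 + 1/4*a_5

Substituting a_1 = 1 and a_5 = 0, rearrange to (I - Q) a = r where r[i] = P(i -> 1):
  [5/6, -1/3, 0] . (a_2, a_3, a_4) = 1/4
  [-1/2, 5/6, 0] . (a_2, a_3, a_4) = 0
  [-1/2, -1/6, 11/12] . (a_2, a_3, a_4) = 0

Solving yields:
  a_2 = 15/38
  a_3 = 9/38
  a_4 = 54/209

Starting state is 4, so the absorption probability is a_4 = 54/209.

Answer: 54/209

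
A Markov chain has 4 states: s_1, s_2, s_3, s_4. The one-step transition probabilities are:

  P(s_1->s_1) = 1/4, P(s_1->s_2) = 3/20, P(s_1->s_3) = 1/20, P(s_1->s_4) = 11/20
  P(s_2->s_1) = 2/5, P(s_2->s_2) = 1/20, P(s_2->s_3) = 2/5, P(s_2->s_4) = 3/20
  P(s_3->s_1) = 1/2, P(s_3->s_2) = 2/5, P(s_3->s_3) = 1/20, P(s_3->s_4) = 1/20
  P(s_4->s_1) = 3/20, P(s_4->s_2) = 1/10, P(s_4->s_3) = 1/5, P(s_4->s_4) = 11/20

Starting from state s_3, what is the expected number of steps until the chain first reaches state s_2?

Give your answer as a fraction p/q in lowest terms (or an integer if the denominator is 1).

Let h_i = expected steps to first reach s_2 from state i.
Boundary: h_s_2 = 0.
First-step equations for the other states:
  h_s_1 = 1 + 1/4*h_s_1 + 3/20*h_s_2 + 1/20*h_s_3 + 11/20*h_s_4
  h_s_3 = 1 + 1/2*h_s_1 + 2/5*h_s_2 + 1/20*h_s_3 + 1/20*h_s_4
  h_s_4 = 1 + 3/20*h_s_1 + 1/10*h_s_2 + 1/5*h_s_3 + 11/20*h_s_4

Substituting h_s_2 = 0 and rearranging gives the linear system (I - Q) h = 1:
  [3/4, -1/20, -11/20] . (h_s_1, h_s_3, h_s_4) = 1
  [-1/2, 19/20, -1/20] . (h_s_1, h_s_3, h_s_4) = 1
  [-3/20, -1/5, 9/20] . (h_s_1, h_s_3, h_s_4) = 1

Solving yields:
  h_s_1 = 1720/269
  h_s_3 = 1280/269
  h_s_4 = 1740/269

Starting state is s_3, so the expected hitting time is h_s_3 = 1280/269.

Answer: 1280/269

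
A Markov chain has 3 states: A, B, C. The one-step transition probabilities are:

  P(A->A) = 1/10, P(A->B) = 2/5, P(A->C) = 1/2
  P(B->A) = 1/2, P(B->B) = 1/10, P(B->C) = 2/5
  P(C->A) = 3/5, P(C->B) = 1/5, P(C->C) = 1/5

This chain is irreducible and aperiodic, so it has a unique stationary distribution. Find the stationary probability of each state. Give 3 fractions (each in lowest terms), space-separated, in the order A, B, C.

The stationary distribution satisfies pi = pi * P, i.e.:
  pi_A = 1/10*pi_A + 1/2*pi_B + 3/5*pi_C
  pi_B = 2/5*pi_A + 1/10*pi_B + 1/5*pi_C
  pi_C = 1/2*pi_A + 2/5*pi_B + 1/5*pi_C
with normalization: pi_A + pi_B + pi_C = 1.

Using the first 2 balance equations plus normalization, the linear system A*pi = b is:
  [-9/10, 1/2, 3/5] . pi = 0
  [2/5, -9/10, 1/5] . pi = 0
  [1, 1, 1] . pi = 1

Solving yields:
  pi_A = 64/167
  pi_B = 42/167
  pi_C = 61/167

Verification (pi * P):
  64/167*1/10 + 42/167*1/2 + 61/167*3/5 = 64/167 = pi_A  (ok)
  64/167*2/5 + 42/167*1/10 + 61/167*1/5 = 42/167 = pi_B  (ok)
  64/167*1/2 + 42/167*2/5 + 61/167*1/5 = 61/167 = pi_C  (ok)

Answer: 64/167 42/167 61/167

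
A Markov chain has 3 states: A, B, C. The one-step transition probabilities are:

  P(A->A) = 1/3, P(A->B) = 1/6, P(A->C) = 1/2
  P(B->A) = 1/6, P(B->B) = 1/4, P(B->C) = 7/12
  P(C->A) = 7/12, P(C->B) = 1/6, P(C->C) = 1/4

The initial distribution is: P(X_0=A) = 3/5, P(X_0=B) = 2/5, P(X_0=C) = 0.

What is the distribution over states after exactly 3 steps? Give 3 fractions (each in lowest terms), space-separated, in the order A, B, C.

Propagating the distribution step by step (d_{t+1} = d_t * P):
d_0 = (A=3/5, B=2/5, C=0)
  d_1[A] = 3/5*1/3 + 2/5*1/6 + 0*7/12 = 4/15
  d_1[B] = 3/5*1/6 + 2/5*1/4 + 0*1/6 = 1/5
  d_1[C] = 3/5*1/2 + 2/5*7/12 + 0*1/4 = 8/15
d_1 = (A=4/15, B=1/5, C=8/15)
  d_2[A] = 4/15*1/3 + 1/5*1/6 + 8/15*7/12 = 13/30
  d_2[B] = 4/15*1/6 + 1/5*1/4 + 8/15*1/6 = 11/60
  d_2[C] = 4/15*1/2 + 1/5*7/12 + 8/15*1/4 = 23/60
d_2 = (A=13/30, B=11/60, C=23/60)
  d_3[A] = 13/30*1/3 + 11/60*1/6 + 23/60*7/12 = 287/720
  d_3[B] = 13/30*1/6 + 11/60*1/4 + 23/60*1/6 = 131/720
  d_3[C] = 13/30*1/2 + 11/60*7/12 + 23/60*1/4 = 151/360
d_3 = (A=287/720, B=131/720, C=151/360)

Answer: 287/720 131/720 151/360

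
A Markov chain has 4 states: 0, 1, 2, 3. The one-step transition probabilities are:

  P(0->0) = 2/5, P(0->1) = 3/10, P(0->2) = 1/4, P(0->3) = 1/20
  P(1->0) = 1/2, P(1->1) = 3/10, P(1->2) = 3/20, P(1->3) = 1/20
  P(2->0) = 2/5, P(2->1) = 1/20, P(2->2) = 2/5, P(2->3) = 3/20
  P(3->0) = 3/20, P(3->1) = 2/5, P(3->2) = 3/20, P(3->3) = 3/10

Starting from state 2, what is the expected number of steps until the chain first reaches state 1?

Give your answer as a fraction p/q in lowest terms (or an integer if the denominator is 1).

Answer: 600/113

Derivation:
Let h_i = expected steps to first reach 1 from state i.
Boundary: h_1 = 0.
First-step equations for the other states:
  h_0 = 1 + 2/5*h_0 + 3/10*h_1 + 1/4*h_2 + 1/20*h_3
  h_2 = 1 + 2/5*h_0 + 1/20*h_1 + 2/5*h_2 + 3/20*h_3
  h_3 = 1 + 3/20*h_0 + 2/5*h_1 + 3/20*h_2 + 3/10*h_3

Substituting h_1 = 0 and rearranging gives the linear system (I - Q) h = 1:
  [3/5, -1/4, -1/20] . (h_0, h_2, h_3) = 1
  [-2/5, 3/5, -3/20] . (h_0, h_2, h_3) = 1
  [-3/20, -3/20, 7/10] . (h_0, h_2, h_3) = 1

Solving yields:
  h_0 = 5180/1243
  h_2 = 600/113
  h_3 = 4300/1243

Starting state is 2, so the expected hitting time is h_2 = 600/113.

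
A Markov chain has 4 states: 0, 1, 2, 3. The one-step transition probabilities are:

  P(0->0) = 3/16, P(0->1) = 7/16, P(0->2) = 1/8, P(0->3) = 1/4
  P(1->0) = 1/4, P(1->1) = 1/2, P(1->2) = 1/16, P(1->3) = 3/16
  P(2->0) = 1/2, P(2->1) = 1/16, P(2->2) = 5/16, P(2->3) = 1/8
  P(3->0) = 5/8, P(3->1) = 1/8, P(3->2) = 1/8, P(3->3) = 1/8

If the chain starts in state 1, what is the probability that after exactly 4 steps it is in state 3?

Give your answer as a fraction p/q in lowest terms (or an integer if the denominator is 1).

Answer: 12357/65536

Derivation:
Computing P^4 by repeated multiplication:
P^1 =
  0: [3/16, 7/16, 1/8, 1/4]
  1: [1/4, 1/2, 1/16, 3/16]
  2: [1/2, 1/16, 5/16, 1/8]
  3: [5/8, 1/8, 1/8, 1/8]
P^2 =
  0: [93/256, 87/256, 31/256, 45/256]
  1: [41/128, 99/256, 27/256, 3/16]
  2: [11/32, 73/256, 23/128, 49/256]
  3: [37/128, 23/64, 9/64, 27/128]
P^3 =
  0: [1325/4096, 367/1024, 259/2048, 785/4096]
  1: [669/2048, 1489/4096, 247/2048, 775/4096]
  2: [707/2048, 21/64, 577/4096, 761/4096]
  3: [709/2048, 699/2048, 33/256, 47/256]
P^4 =
  0: [21841/65536, 23107/65536, 4139/32768, 6155/32768]
  1: [2709/8192, 11661/32768, 8185/65536, 12357/65536]
  2: [5461/16384, 22749/65536, 8579/65536, 3091/16384]
  3: [10795/32768, 11571/32768, 4189/32768, 6213/32768]

(P^4)[1 -> 3] = 12357/65536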